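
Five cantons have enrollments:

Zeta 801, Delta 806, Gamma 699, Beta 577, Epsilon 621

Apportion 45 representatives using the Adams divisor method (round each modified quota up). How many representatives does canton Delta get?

Standard divisor 3504/45 ≈ 77.867; standard quotas: Zeta 10.287, Delta 10.351, Gamma 8.977, Beta 7.410, Epsilon 7.975.
Rounding up gives 11, 11, 9, 8, 8 = 47 seats, so the divisor must be adjusted.
With modified divisor 82: modified quotas Zeta 9.768, Delta 9.829, Gamma 8.524, Beta 7.037, Epsilon 7.573.
Rounding up: Zeta 10, Delta 10, Gamma 9, Beta 8, Epsilon 8 (total 45).
Delta receives 10.

10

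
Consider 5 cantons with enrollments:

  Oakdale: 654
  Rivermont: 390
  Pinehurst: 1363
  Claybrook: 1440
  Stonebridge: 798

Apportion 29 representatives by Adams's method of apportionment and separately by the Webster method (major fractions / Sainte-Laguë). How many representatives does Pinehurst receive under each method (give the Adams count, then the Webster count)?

Adams: Oakdale 4, Rivermont 3, Pinehurst 8, Claybrook 9, Stonebridge 5.
Webster: Oakdale 4, Rivermont 2, Pinehurst 9, Claybrook 9, Stonebridge 5.
Pinehurst gets 8 under Adams and 9 under Webster.

8 and 9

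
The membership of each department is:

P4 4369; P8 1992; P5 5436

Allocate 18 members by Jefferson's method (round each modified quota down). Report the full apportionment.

P4=7, P8=3, P5=8

Standard divisor 11797/18 ≈ 655.389; standard quotas: P4 6.666, P8 3.039, P5 8.294.
Rounding down gives 6, 3, 8 = 17 seats, so the divisor must be adjusted.
With modified divisor 610: modified quotas P4 7.162, P8 3.266, P5 8.911.
Rounding down: P4 7, P8 3, P5 8 (total 18).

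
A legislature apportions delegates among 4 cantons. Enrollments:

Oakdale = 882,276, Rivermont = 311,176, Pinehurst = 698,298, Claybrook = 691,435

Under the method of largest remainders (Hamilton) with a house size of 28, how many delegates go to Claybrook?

Standard divisor: 2583185 ÷ 28 ≈ 92256.607.
Standard quotas: Oakdale 9.5633, Rivermont 3.3729, Pinehurst 7.5691, Claybrook 7.4947.
Lower quotas: Oakdale 9, Rivermont 3, Pinehurst 7, Claybrook 7 (sum 26, leaving 2 seats).
Remainders in descending order: Pinehurst 0.5691, Oakdale 0.5633, Claybrook 0.4947, Rivermont 0.3729.
The surplus seats go to Pinehurst, Oakdale.
Claybrook receives 7.

7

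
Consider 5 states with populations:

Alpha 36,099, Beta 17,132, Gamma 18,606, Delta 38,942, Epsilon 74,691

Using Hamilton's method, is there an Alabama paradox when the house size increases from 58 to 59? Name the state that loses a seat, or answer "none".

Beta

At 58 seats: Alpha 11, Beta 6, Gamma 6, Delta 12, Epsilon 23.
At 59 seats: Alpha 12, Beta 5, Gamma 6, Delta 12, Epsilon 24.
Beta drops from 6 to 5.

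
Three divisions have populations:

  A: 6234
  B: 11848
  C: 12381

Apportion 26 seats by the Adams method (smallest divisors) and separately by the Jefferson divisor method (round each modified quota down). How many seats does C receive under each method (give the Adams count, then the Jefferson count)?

10 and 11

Adams: A 6, B 10, C 10.
Jefferson: A 5, B 10, C 11.
C gets 10 under Adams and 11 under Jefferson.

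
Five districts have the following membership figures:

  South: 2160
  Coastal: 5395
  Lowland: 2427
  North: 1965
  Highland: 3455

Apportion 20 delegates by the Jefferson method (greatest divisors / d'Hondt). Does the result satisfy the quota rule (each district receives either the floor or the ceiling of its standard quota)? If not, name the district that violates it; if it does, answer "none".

none

Standard quotas: South 2.805, Coastal 7.006, Lowland 3.152, North 2.552, Highland 4.486.
Jefferson allocation: South 3, Coastal 7, Lowland 3, North 2, Highland 5.
Every allocation lies between the lower and upper quota.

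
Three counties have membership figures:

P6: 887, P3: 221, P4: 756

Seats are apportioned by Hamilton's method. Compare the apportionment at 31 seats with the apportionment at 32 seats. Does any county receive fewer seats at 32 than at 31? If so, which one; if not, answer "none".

none

At 31 seats: P6 15, P3 4, P4 12.
At 32 seats: P6 15, P3 4, P4 13.
No county's allocation decreased.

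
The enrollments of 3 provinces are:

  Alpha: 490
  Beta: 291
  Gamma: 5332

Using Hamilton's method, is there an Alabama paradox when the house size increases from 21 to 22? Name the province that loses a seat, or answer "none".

At 21 seats: Alpha 2, Beta 1, Gamma 18.
At 22 seats: Alpha 2, Beta 1, Gamma 19.
No province's allocation decreased.

none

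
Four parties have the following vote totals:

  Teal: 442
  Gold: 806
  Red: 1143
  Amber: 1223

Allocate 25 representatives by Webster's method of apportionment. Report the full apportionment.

Teal=3, Gold=6, Red=8, Amber=8

Standard divisor 3614/25 ≈ 144.56; standard quotas: Teal 3.058, Gold 5.576, Red 7.907, Amber 8.460.
Rounding to the nearest integer gives Teal 3, Gold 6, Red 8, Amber 8 — total 25, matching the house size, so no adjustment is needed.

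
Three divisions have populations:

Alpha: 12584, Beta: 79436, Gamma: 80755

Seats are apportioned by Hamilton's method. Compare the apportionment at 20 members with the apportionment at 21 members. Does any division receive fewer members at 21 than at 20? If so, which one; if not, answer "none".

At 20 seats: Alpha 2, Beta 9, Gamma 9.
At 21 seats: Alpha 1, Beta 10, Gamma 10.
Alpha drops from 2 to 1.

Alpha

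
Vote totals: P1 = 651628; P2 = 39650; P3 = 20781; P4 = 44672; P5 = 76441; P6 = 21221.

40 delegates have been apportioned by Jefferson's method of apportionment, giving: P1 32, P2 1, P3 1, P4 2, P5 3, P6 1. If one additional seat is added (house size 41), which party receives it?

Priority for the next seat is population ÷ (current seats + 1).
Priorities: P1 19746.303, P2 19825.000, P3 10390.500, P4 14890.667, P5 19110.250, P6 10610.500.
Highest priority: P2.

P2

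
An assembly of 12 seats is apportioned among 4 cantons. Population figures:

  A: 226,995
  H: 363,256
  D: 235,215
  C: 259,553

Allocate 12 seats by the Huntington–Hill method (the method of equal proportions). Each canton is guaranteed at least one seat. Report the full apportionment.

A 2, H 4, D 3, C 3

With divisor 94348: modified quotas A 2.406, H 3.850, D 2.493, C 2.751.
Geometric-mean thresholds: A √(2·3)=2.449, H √(3·4)=3.464, D √(2·3)=2.449, C √(2·3)=2.449.
Each quota rounded against its threshold gives A 2, H 4, D 3, C 3 (total 12).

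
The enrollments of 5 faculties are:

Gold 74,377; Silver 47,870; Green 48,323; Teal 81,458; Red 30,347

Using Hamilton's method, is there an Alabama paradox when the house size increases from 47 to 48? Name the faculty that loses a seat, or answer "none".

none

At 47 seats: Gold 12, Silver 8, Green 8, Teal 14, Red 5.
At 48 seats: Gold 13, Silver 8, Green 8, Teal 14, Red 5.
No faculty's allocation decreased.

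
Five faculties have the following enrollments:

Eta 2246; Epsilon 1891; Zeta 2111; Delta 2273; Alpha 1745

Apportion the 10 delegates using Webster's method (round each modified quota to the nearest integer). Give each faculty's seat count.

Eta 2, Epsilon 2, Zeta 2, Delta 2, Alpha 2

Standard divisor 10266/10 ≈ 1026.6; standard quotas: Eta 2.188, Epsilon 1.842, Zeta 2.056, Delta 2.214, Alpha 1.700.
Rounding to the nearest integer gives Eta 2, Epsilon 2, Zeta 2, Delta 2, Alpha 2 — total 10, matching the house size, so no adjustment is needed.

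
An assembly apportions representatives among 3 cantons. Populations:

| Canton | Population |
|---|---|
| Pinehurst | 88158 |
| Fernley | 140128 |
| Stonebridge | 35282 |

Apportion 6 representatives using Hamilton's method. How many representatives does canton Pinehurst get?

2

Total 263568; standard divisor 263568/6 = 43928.
Standard quotas: Pinehurst 2.0069, Fernley 3.1899, Stonebridge 0.8032.
Lower quotas: Pinehurst 2, Fernley 3, Stonebridge 0 (sum 5, leaving 1 seat).
Remainders in descending order: Stonebridge 0.8032, Fernley 0.1899, Pinehurst 0.0069.
Largest remainder: Stonebridge receives the extra seat.
Pinehurst receives 2.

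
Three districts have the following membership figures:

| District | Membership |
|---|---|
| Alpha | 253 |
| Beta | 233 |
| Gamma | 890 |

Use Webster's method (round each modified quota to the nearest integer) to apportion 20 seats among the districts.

Alpha 4, Beta 3, Gamma 13

Standard divisor 1376/20 ≈ 68.8; standard quotas: Alpha 3.677, Beta 3.387, Gamma 12.936.
Rounding to the nearest integer gives Alpha 4, Beta 3, Gamma 13 — total 20, matching the house size, so no adjustment is needed.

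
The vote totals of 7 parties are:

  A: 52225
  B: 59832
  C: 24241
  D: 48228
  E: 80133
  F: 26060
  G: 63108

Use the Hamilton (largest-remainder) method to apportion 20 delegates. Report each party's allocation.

A 3, B 3, C 1, D 3, E 5, F 1, G 4

The standard divisor is 353827/20 ≈ 17691.35.
Standard quotas: A 2.9520, B 3.3820, C 1.3702, D 2.7261, E 4.5295, F 1.4730, G 3.5672.
Lower quotas: A 2, B 3, C 1, D 2, E 4, F 1, G 3 (sum 16, leaving 4 seats).
Remainders in descending order: A 0.9520, D 0.7261, G 0.5672, E 0.5295, F 0.4730, B 0.3820, C 0.3702.
The surplus seats go to A, D, G, E.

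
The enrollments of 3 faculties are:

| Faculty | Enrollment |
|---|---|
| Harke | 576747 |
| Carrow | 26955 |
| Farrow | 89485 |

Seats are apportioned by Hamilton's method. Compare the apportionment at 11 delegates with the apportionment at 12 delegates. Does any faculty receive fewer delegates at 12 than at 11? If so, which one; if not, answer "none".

Carrow

At 11 seats: Harke 9, Carrow 1, Farrow 1.
At 12 seats: Harke 10, Carrow 0, Farrow 2.
Carrow drops from 1 to 0.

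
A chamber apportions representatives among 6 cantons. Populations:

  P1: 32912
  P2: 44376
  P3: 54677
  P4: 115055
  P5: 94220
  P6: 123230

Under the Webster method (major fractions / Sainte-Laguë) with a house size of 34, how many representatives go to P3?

4

Standard divisor 464470/34 ≈ 13660.882; standard quotas: P1 2.409, P2 3.248, P3 4.002, P4 8.422, P5 6.897, P6 9.021.
Rounding to the nearest integer gives 2, 3, 4, 8, 7, 9 = 33 seats, so the divisor must be adjusted.
With modified divisor 13400: modified quotas P1 2.456, P2 3.312, P3 4.080, P4 8.586, P5 7.031, P6 9.196.
Rounding to the nearest integer: P1 2, P2 3, P3 4, P4 9, P5 7, P6 9 (total 34).
P3 receives 4.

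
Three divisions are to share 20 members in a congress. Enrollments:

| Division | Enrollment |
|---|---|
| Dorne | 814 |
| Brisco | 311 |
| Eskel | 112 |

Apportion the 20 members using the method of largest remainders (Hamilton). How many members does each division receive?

Dorne=13, Brisco=5, Eskel=2

The standard divisor is 1237/20 ≈ 61.85.
Standard quotas: Dorne 13.161, Brisco 5.028, Eskel 1.811.
Lower quotas: Dorne 13, Brisco 5, Eskel 1 (sum 19, leaving 1 seat).
Remainders in descending order: Eskel 0.811, Dorne 0.161, Brisco 0.028.
The surplus seat goes to Eskel.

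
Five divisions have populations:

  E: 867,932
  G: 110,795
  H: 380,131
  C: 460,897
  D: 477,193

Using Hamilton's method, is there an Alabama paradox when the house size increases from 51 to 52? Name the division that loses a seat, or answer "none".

At 51 seats: E 19, G 3, H 8, C 10, D 11.
At 52 seats: E 20, G 2, H 9, C 10, D 11.
G drops from 3 to 2.

G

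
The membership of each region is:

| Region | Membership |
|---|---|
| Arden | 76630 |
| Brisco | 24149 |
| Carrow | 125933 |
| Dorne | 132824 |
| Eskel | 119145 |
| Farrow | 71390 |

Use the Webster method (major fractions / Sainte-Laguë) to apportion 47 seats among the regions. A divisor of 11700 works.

Arden 7; Brisco 2; Carrow 11; Dorne 11; Eskel 10; Farrow 6

With modified divisor 11700: modified quotas Arden 6.550, Brisco 2.064, Carrow 10.764, Dorne 11.352, Eskel 10.183, Farrow 6.102.
Rounding to the nearest integer: Arden 7, Brisco 2, Carrow 11, Dorne 11, Eskel 10, Farrow 6 (total 47).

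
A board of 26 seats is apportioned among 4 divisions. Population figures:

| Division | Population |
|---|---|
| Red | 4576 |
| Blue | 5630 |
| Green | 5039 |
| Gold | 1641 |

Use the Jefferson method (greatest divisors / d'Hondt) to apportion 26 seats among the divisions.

Red=7, Blue=9, Green=8, Gold=2

Standard divisor 16886/26 ≈ 649.462; standard quotas: Red 7.046, Blue 8.669, Green 7.759, Gold 2.527.
Rounding down gives 7, 8, 7, 2 = 24 seats, so the divisor must be adjusted.
With modified divisor 600: modified quotas Red 7.627, Blue 9.383, Green 8.398, Gold 2.735.
Rounding down: Red 7, Blue 9, Green 8, Gold 2 (total 26).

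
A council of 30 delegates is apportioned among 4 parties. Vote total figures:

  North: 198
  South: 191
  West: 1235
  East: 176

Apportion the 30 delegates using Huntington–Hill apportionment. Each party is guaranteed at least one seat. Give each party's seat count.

North 3; South 3; West 21; East 3

With divisor 59: modified quotas North 3.356, South 3.237, West 20.932, East 2.983.
Geometric-mean thresholds: North √(3·4)=3.464, South √(3·4)=3.464, West √(20·21)=20.494, East √(2·3)=2.449.
Each quota rounded against its threshold gives North 3, South 3, West 21, East 3 (total 30).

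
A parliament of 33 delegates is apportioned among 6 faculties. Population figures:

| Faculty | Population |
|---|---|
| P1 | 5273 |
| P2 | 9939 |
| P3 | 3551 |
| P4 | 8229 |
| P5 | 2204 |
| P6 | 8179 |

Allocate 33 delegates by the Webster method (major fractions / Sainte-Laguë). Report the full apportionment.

P1 5, P2 9, P3 3, P4 7, P5 2, P6 7

Standard divisor 37375/33 ≈ 1132.576; standard quotas: P1 4.656, P2 8.776, P3 3.135, P4 7.266, P5 1.946, P6 7.222.
Rounding to the nearest integer gives P1 5, P2 9, P3 3, P4 7, P5 2, P6 7 — total 33, matching the house size, so no adjustment is needed.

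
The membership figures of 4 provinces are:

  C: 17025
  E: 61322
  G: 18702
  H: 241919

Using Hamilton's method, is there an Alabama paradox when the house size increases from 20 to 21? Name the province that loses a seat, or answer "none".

none

At 20 seats: C 1, E 4, G 1, H 14.
At 21 seats: C 1, E 4, G 1, H 15.
No province's allocation decreased.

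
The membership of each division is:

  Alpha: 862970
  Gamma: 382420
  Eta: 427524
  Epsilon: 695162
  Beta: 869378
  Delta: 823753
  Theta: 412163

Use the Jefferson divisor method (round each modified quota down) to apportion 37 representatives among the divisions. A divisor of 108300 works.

With modified divisor 108300: modified quotas Alpha 7.968, Gamma 3.531, Eta 3.948, Epsilon 6.419, Beta 8.027, Delta 7.606, Theta 3.806.
Rounding down: Alpha 7, Gamma 3, Eta 3, Epsilon 6, Beta 8, Delta 7, Theta 3 (total 37).

Alpha=7, Gamma=3, Eta=3, Epsilon=6, Beta=8, Delta=7, Theta=3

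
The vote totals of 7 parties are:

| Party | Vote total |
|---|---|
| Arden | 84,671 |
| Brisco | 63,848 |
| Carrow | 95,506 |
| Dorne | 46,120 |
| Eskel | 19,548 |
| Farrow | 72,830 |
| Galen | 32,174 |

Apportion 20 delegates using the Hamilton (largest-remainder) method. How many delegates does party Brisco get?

Total 414697; standard divisor 414697/20 ≈ 20734.85.
Standard quotas: Arden 4.0835, Brisco 3.0793, Carrow 4.6061, Dorne 2.2243, Eskel 0.9428, Farrow 3.5124, Galen 1.5517.
Lower quotas: Arden 4, Brisco 3, Carrow 4, Dorne 2, Eskel 0, Farrow 3, Galen 1 (sum 17, leaving 3 seats).
Remainders in descending order: Eskel 0.9428, Carrow 0.6061, Galen 0.5517, Farrow 0.5124, Dorne 0.2243, Arden 0.0835, Brisco 0.0793.
Largest remainders: Eskel, Carrow, Galen receive the extra seats.
Brisco receives 3.

3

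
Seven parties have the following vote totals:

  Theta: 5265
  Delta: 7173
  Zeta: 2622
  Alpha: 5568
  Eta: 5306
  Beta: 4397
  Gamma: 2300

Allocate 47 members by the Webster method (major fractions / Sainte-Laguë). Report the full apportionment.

Theta 8, Delta 10, Zeta 4, Alpha 8, Eta 8, Beta 6, Gamma 3

Standard divisor 32631/47 ≈ 694.277; standard quotas: Theta 7.583, Delta 10.332, Zeta 3.777, Alpha 8.020, Eta 7.642, Beta 6.333, Gamma 3.313.
Rounding to the nearest integer gives Theta 8, Delta 10, Zeta 4, Alpha 8, Eta 8, Beta 6, Gamma 3 — total 47, matching the house size, so no adjustment is needed.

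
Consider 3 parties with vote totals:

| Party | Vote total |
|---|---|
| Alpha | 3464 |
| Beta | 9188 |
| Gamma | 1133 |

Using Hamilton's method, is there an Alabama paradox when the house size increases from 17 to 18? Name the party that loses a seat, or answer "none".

At 17 seats: Alpha 4, Beta 11, Gamma 2.
At 18 seats: Alpha 5, Beta 12, Gamma 1.
Gamma drops from 2 to 1.

Gamma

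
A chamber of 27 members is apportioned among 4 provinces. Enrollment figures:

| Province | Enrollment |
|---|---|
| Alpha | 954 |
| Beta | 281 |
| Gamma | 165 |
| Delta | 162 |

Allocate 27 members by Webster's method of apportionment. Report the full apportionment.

Alpha: 16; Beta: 5; Gamma: 3; Delta: 3

Standard divisor 1562/27 ≈ 57.852; standard quotas: Alpha 16.490, Beta 4.857, Gamma 2.852, Delta 2.800.
Rounding to the nearest integer gives Alpha 16, Beta 5, Gamma 3, Delta 3 — total 27, matching the house size, so no adjustment is needed.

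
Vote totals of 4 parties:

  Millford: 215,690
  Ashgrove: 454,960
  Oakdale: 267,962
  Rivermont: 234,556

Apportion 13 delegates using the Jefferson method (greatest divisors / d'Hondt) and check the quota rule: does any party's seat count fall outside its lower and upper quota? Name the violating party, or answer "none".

Standard quotas: Millford 2.390, Ashgrove 5.041, Oakdale 2.969, Rivermont 2.599.
Jefferson allocation: Millford 2, Ashgrove 5, Oakdale 3, Rivermont 3.
Every allocation lies between the lower and upper quota.

none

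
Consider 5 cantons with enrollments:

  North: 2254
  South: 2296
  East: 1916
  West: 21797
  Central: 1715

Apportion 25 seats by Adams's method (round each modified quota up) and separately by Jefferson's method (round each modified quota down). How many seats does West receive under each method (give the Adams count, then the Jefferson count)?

Adams: North 2, South 2, East 2, West 17, Central 2.
Jefferson: North 2, South 2, East 1, West 19, Central 1.
West gets 17 under Adams and 19 under Jefferson.

17 and 19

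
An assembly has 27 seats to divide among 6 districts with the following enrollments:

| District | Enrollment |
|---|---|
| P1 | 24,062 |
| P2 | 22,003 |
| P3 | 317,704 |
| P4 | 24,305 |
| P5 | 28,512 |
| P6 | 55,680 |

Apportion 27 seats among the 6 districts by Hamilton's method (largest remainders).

Standard divisor: 472266 ÷ 27 ≈ 17491.333.
Standard quotas: P1 1.3757, P2 1.2579, P3 18.1635, P4 1.3895, P5 1.6301, P6 3.1833.
Lower quotas: P1 1, P2 1, P3 18, P4 1, P5 1, P6 3 (sum 25, leaving 2 seats).
Remainders in descending order: P5 0.6301, P4 0.3895, P1 0.3757, P2 0.2579, P6 0.1833, P3 0.1635.
The surplus seats go to P5, P4.

P1: 1, P2: 1, P3: 18, P4: 2, P5: 2, P6: 3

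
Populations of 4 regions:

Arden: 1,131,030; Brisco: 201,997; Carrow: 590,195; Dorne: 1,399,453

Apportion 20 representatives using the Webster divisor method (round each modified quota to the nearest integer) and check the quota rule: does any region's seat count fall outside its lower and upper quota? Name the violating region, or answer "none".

none

Standard quotas: Arden 6.808, Brisco 1.216, Carrow 3.553, Dorne 8.424.
Webster allocation: Arden 7, Brisco 1, Carrow 4, Dorne 8.
Every allocation lies between the lower and upper quota.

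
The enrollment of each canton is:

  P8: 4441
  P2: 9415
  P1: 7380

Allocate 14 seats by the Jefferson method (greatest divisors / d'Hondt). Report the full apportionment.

Standard divisor 21236/14 ≈ 1516.857; standard quotas: P8 2.928, P2 6.207, P1 4.865.
Rounding down gives 2, 6, 4 = 12 seats, so the divisor must be adjusted.
With modified divisor 1400: modified quotas P8 3.172, P2 6.725, P1 5.271.
Rounding down: P8 3, P2 6, P1 5 (total 14).

P8 3; P2 6; P1 5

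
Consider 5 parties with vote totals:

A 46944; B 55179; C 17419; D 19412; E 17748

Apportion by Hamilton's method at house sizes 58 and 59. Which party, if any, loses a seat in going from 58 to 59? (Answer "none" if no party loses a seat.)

C

At 58 seats: A 17, B 20, C 7, D 7, E 7.
At 59 seats: A 18, B 21, C 6, D 7, E 7.
C drops from 7 to 6.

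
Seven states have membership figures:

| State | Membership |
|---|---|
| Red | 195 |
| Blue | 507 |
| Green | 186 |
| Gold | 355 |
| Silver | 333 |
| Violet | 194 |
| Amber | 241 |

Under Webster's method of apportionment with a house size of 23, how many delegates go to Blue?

6

Standard divisor 2011/23 ≈ 87.435; standard quotas: Red 2.230, Blue 5.799, Green 2.127, Gold 4.060, Silver 3.809, Violet 2.219, Amber 2.756.
Rounding to the nearest integer gives Red 2, Blue 6, Green 2, Gold 4, Silver 4, Violet 2, Amber 3 — total 23, matching the house size, so no adjustment is needed.
Blue receives 6.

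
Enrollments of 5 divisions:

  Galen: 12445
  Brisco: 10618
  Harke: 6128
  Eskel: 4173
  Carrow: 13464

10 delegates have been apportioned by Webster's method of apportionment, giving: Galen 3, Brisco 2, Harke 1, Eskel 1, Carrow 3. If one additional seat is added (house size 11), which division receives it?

Brisco

Priority for the next seat is population ÷ (current seats + 0.5).
Priorities: Galen 3555.714, Brisco 4247.200, Harke 4085.333, Eskel 2782.000, Carrow 3846.857.
Highest priority: Brisco.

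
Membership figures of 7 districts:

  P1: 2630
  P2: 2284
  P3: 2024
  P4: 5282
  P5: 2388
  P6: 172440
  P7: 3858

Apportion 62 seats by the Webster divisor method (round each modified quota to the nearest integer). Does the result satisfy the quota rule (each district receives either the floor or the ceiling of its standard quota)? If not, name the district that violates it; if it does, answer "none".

P6

Standard quotas: P1 0.854, P2 0.742, P3 0.657, P4 1.715, P5 0.776, P6 56.003, P7 1.253.
Webster allocation: P1 1, P2 1, P3 1, P4 2, P5 1, P6 55, P7 1.
P6 has quota 56.003 (lower 56, upper 57) but receives 55 — outside the quota interval.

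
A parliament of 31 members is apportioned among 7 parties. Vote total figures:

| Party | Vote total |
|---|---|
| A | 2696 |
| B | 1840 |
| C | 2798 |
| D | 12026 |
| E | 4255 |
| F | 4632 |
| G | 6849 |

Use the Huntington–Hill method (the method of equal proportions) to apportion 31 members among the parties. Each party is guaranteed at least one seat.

With divisor 1144: modified quotas A 2.357, B 1.608, C 2.446, D 10.512, E 3.719, F 4.049, G 5.987.
Geometric-mean thresholds: A √(2·3)=2.449, B √(1·2)=1.414, C √(2·3)=2.449, D √(10·11)=10.488, E √(3·4)=3.464, F √(4·5)=4.472, G √(5·6)=5.477.
Each quota rounded against its threshold gives A 2, B 2, C 2, D 11, E 4, F 4, G 6 (total 31).

A 2, B 2, C 2, D 11, E 4, F 4, G 6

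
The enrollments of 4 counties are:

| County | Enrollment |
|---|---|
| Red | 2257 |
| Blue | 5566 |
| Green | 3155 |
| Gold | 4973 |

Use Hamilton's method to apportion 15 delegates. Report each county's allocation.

Standard divisor: 15951 ÷ 15 ≈ 1063.4.
Standard quotas: Red 2.1224, Blue 5.2342, Green 2.9669, Gold 4.6765.
Lower quotas: Red 2, Blue 5, Green 2, Gold 4 (sum 13, leaving 2 seats).
Remainders in descending order: Green 0.9669, Gold 0.6765, Blue 0.2342, Red 0.1224.
Largest remainders: Green, Gold receive the extra seats.

Red 2, Blue 5, Green 3, Gold 5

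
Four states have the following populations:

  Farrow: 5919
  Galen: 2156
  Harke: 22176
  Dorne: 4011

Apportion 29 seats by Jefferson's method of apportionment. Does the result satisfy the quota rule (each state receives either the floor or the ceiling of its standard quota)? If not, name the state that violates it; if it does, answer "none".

Standard quotas: Farrow 5.010, Galen 1.825, Harke 18.770, Dorne 3.395.
Jefferson allocation: Farrow 5, Galen 1, Harke 20, Dorne 3.
Harke has quota 18.770 (lower 18, upper 19) but receives 20 — outside the quota interval.

Harke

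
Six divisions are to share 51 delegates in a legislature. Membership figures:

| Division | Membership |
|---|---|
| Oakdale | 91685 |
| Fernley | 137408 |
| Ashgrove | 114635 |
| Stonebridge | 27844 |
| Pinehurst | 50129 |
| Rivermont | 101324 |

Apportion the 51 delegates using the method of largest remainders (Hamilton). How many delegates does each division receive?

The standard divisor is 523025/51 ≈ 10255.392.
Standard quotas: Oakdale 8.9402, Fernley 13.3986, Ashgrove 11.1780, Stonebridge 2.7151, Pinehurst 4.8881, Rivermont 9.8801.
Lower quotas: Oakdale 8, Fernley 13, Ashgrove 11, Stonebridge 2, Pinehurst 4, Rivermont 9 (sum 47, leaving 4 seats).
Remainders in descending order: Oakdale 0.9402, Pinehurst 0.8881, Rivermont 0.8801, Stonebridge 0.7151, Fernley 0.3986, Ashgrove 0.1780.
Largest remainders: Oakdale, Pinehurst, Rivermont, Stonebridge receive the extra seats.

Oakdale 9, Fernley 13, Ashgrove 11, Stonebridge 3, Pinehurst 5, Rivermont 10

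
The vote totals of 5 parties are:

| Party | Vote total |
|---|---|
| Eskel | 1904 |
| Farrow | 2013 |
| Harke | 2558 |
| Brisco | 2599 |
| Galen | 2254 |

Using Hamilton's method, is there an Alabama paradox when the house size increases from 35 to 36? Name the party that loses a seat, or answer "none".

none

At 35 seats: Eskel 6, Farrow 6, Harke 8, Brisco 8, Galen 7.
At 36 seats: Eskel 6, Farrow 7, Harke 8, Brisco 8, Galen 7.
No party's allocation decreased.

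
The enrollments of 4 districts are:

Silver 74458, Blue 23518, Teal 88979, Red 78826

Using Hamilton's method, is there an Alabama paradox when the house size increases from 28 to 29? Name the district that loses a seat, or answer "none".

Blue

At 28 seats: Silver 8, Blue 3, Teal 9, Red 8.
At 29 seats: Silver 8, Blue 2, Teal 10, Red 9.
Blue drops from 3 to 2.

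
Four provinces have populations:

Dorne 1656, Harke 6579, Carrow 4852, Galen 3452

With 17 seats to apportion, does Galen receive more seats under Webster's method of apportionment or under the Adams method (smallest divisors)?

Adams

Webster: Dorne 2, Harke 7, Carrow 5, Galen 3.
Adams: Dorne 2, Harke 6, Carrow 5, Galen 4.
Galen gets 3 under Webster and 4 under Adams.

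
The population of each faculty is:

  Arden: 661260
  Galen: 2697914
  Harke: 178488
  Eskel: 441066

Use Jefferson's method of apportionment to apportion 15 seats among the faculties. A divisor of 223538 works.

With modified divisor 223538: modified quotas Arden 2.958, Galen 12.069, Harke 0.798, Eskel 1.973.
Rounding down: Arden 2, Galen 12, Harke 0, Eskel 1 (total 15).

Arden=2; Galen=12; Harke=0; Eskel=1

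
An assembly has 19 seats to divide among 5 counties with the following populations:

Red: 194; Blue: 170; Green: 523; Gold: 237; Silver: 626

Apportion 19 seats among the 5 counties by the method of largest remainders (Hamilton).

The standard divisor is 1750/19 ≈ 92.105.
Standard quotas: Red 2.106, Blue 1.846, Green 5.678, Gold 2.573, Silver 6.797.
Lower quotas: Red 2, Blue 1, Green 5, Gold 2, Silver 6 (sum 16, leaving 3 seats).
Remainders in descending order: Blue 0.846, Silver 0.797, Green 0.678, Gold 0.573, Red 0.106.
The surplus seats go to Blue, Silver, Green.

Red 2, Blue 2, Green 6, Gold 2, Silver 7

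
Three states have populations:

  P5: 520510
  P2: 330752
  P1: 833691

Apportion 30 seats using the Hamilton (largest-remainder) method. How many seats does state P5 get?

The standard divisor is 1684953/30 ≈ 56165.1.
Standard quotas: P5 9.2675, P2 5.8889, P1 14.8436.
Lower quotas: P5 9, P2 5, P1 14 (sum 28, leaving 2 seats).
Remainders in descending order: P2 0.8889, P1 0.8436, P5 0.2675.
The surplus seats go to P2, P1.
P5 receives 9.

9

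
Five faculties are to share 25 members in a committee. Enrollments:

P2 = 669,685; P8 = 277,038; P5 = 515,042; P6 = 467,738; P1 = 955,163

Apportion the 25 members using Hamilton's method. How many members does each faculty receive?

P2=6; P8=2; P5=5; P6=4; P1=8

Total 2884666; standard divisor 2884666/25 ≈ 115386.64.
Standard quotas: P2 5.8038, P8 2.4010, P5 4.4636, P6 4.0537, P1 8.2779.
Lower quotas: P2 5, P8 2, P5 4, P6 4, P1 8 (sum 23, leaving 2 seats).
Remainders in descending order: P2 0.8038, P5 0.4636, P8 0.4010, P1 0.2779, P6 0.0537.
The surplus seats go to P2, P5.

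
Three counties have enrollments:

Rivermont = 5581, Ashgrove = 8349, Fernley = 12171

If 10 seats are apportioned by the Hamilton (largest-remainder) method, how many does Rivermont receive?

Total 26101; standard divisor 26101/10 ≈ 2610.1.
Standard quotas: Rivermont 2.1382, Ashgrove 3.1987, Fernley 4.6630.
Lower quotas: Rivermont 2, Ashgrove 3, Fernley 4 (sum 9, leaving 1 seat).
Remainders in descending order: Fernley 0.6630, Ashgrove 0.1987, Rivermont 0.1382.
Largest remainder: Fernley receives the extra seat.
Rivermont receives 2.

2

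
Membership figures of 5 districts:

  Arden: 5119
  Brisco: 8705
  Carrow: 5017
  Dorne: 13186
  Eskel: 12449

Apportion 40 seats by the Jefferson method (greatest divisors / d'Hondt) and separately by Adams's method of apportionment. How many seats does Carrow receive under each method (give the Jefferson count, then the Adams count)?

Jefferson: Arden 4, Brisco 8, Carrow 4, Dorne 12, Eskel 12.
Adams: Arden 5, Brisco 8, Carrow 5, Dorne 11, Eskel 11.
Carrow gets 4 under Jefferson and 5 under Adams.

4 and 5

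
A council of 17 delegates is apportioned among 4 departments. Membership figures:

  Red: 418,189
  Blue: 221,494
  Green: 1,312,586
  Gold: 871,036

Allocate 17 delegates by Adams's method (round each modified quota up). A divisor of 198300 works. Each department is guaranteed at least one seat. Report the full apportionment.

With modified divisor 198300: modified quotas Red 2.109, Blue 1.117, Green 6.619, Gold 4.393.
Rounding up: Red 3, Blue 2, Green 7, Gold 5 (total 17).

Red 3; Blue 2; Green 7; Gold 5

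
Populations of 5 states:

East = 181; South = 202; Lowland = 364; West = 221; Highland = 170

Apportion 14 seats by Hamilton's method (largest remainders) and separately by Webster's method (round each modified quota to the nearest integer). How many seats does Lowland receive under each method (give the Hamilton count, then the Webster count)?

Hamilton: East 2, South 3, Lowland 4, West 3, Highland 2.
Webster: East 2, South 2, Lowland 5, West 3, Highland 2.
Lowland gets 4 under Hamilton and 5 under Webster.

4 and 5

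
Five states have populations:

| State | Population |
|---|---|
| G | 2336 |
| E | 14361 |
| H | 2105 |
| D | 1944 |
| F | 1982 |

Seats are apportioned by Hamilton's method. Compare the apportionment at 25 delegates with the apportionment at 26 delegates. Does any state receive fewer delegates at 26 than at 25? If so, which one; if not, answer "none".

At 25 seats: G 3, E 16, H 2, D 2, F 2.
At 26 seats: G 3, E 17, H 2, D 2, F 2.
No state's allocation decreased.

none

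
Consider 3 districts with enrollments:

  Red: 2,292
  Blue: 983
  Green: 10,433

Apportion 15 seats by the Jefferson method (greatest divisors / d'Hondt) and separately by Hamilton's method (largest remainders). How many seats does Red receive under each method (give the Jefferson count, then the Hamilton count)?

2 and 3

Jefferson: Red 2, Blue 1, Green 12.
Hamilton: Red 3, Blue 1, Green 11.
Red gets 2 under Jefferson and 3 under Hamilton.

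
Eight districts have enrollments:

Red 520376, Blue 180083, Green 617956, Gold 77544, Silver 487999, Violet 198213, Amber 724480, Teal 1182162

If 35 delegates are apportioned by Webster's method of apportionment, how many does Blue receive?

2

Standard divisor 3988813/35 ≈ 113966.086; standard quotas: Red 4.566, Blue 1.580, Green 5.422, Gold 0.680, Silver 4.282, Violet 1.739, Amber 6.357, Teal 10.373.
Rounding to the nearest integer gives Red 5, Blue 2, Green 5, Gold 1, Silver 4, Violet 2, Amber 6, Teal 10 — total 35, matching the house size, so no adjustment is needed.
Blue receives 2.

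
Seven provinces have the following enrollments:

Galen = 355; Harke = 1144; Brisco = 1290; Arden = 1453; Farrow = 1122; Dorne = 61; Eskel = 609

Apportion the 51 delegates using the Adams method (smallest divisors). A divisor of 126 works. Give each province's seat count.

Galen 3, Harke 10, Brisco 11, Arden 12, Farrow 9, Dorne 1, Eskel 5

With modified divisor 126: modified quotas Galen 2.817, Harke 9.079, Brisco 10.238, Arden 11.532, Farrow 8.905, Dorne 0.484, Eskel 4.833.
Rounding up: Galen 3, Harke 10, Brisco 11, Arden 12, Farrow 9, Dorne 1, Eskel 5 (total 51).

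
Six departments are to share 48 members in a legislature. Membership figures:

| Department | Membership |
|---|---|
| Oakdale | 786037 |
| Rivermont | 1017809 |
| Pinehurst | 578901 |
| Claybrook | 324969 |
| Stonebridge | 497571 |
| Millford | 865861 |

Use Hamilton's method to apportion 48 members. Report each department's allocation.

The standard divisor is 4071148/48 ≈ 84815.583.
Standard quotas: Oakdale 9.2676, Rivermont 12.0003, Pinehurst 6.8254, Claybrook 3.8315, Stonebridge 5.8665, Millford 10.2087.
Lower quotas: Oakdale 9, Rivermont 12, Pinehurst 6, Claybrook 3, Stonebridge 5, Millford 10 (sum 45, leaving 3 seats).
Remainders in descending order: Stonebridge 0.8665, Claybrook 0.8315, Pinehurst 0.8254, Oakdale 0.2676, Millford 0.2087, Rivermont 0.0003.
The surplus seats go to Stonebridge, Claybrook, Pinehurst.

Oakdale: 9, Rivermont: 12, Pinehurst: 7, Claybrook: 4, Stonebridge: 6, Millford: 10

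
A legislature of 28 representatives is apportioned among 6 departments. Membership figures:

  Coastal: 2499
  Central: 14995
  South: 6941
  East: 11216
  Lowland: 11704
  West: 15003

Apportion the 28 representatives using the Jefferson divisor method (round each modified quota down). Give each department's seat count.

Coastal 1, Central 7, South 3, East 5, Lowland 5, West 7

Standard divisor 62358/28 ≈ 2227.071; standard quotas: Coastal 1.122, Central 6.733, South 3.117, East 5.036, Lowland 5.255, West 6.737.
Rounding down gives 1, 6, 3, 5, 5, 6 = 26 seats, so the divisor must be adjusted.
With modified divisor 2000: modified quotas Coastal 1.250, Central 7.497, South 3.470, East 5.608, Lowland 5.852, West 7.502.
Rounding down: Coastal 1, Central 7, South 3, East 5, Lowland 5, West 7 (total 28).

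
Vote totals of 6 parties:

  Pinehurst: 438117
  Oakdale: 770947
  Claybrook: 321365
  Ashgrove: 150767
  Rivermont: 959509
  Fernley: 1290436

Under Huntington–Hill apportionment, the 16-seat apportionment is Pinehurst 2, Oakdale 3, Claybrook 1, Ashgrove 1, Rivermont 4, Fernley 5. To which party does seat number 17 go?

Fernley

Priority for the next seat is population ÷ (√(s·(s+1))).
Priorities: Pinehurst 178860.516, Oakdale 222553.229, Claybrook 227239.371, Ashgrove 106608.368, Rivermont 214552.735, Fernley 235600.302.
Highest priority: Fernley.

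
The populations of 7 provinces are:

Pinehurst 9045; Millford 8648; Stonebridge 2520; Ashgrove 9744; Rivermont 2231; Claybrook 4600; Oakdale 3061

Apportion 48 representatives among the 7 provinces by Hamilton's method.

Pinehurst: 11, Millford: 10, Stonebridge: 3, Ashgrove: 12, Rivermont: 3, Claybrook: 5, Oakdale: 4

The standard divisor is 39849/48 ≈ 830.188.
Standard quotas: Pinehurst 10.8951, Millford 10.4169, Stonebridge 3.0355, Ashgrove 11.7371, Rivermont 2.6873, Claybrook 5.5409, Oakdale 3.6871.
Lower quotas: Pinehurst 10, Millford 10, Stonebridge 3, Ashgrove 11, Rivermont 2, Claybrook 5, Oakdale 3 (sum 44, leaving 4 seats).
Remainders in descending order: Pinehurst 0.8951, Ashgrove 0.7371, Rivermont 0.6873, Oakdale 0.6871, Claybrook 0.5409, Millford 0.4169, Stonebridge 0.0355.
The surplus seats go to Pinehurst, Ashgrove, Rivermont, Oakdale.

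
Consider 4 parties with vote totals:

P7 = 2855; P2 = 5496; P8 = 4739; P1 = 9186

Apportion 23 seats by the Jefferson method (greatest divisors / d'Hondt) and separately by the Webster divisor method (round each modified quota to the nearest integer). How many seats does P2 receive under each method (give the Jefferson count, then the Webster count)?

5 and 6

Jefferson: P7 3, P2 5, P8 5, P1 10.
Webster: P7 3, P2 6, P8 5, P1 9.
P2 gets 5 under Jefferson and 6 under Webster.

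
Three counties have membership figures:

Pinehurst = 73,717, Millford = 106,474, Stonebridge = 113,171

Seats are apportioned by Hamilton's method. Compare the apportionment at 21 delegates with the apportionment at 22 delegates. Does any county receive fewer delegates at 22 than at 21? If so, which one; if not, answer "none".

none

At 21 seats: Pinehurst 5, Millford 8, Stonebridge 8.
At 22 seats: Pinehurst 6, Millford 8, Stonebridge 8.
No county's allocation decreased.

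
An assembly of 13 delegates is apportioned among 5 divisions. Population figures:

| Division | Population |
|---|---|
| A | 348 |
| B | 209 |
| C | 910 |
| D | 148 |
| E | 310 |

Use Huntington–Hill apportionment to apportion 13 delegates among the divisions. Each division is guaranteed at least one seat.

A: 2, B: 2, C: 6, D: 1, E: 2

With divisor 145: modified quotas A 2.400, B 1.441, C 6.276, D 1.021, E 2.138.
Geometric-mean thresholds: A √(2·3)=2.449, B √(1·2)=1.414, C √(6·7)=6.481, D √(1·2)=1.414, E √(2·3)=2.449.
Each quota rounded against its threshold gives A 2, B 2, C 6, D 1, E 2 (total 13).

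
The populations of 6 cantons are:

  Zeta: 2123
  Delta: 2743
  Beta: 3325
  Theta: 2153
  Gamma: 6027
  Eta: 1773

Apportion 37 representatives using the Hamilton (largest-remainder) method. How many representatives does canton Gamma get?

Total 18144; standard divisor 18144/37 ≈ 490.378.
Standard quotas: Zeta 4.3293, Delta 5.5936, Beta 6.7805, Theta 4.3905, Gamma 12.2905, Eta 3.6156.
Lower quotas: Zeta 4, Delta 5, Beta 6, Theta 4, Gamma 12, Eta 3 (sum 34, leaving 3 seats).
Remainders in descending order: Beta 0.7805, Eta 0.6156, Delta 0.5936, Theta 0.3905, Zeta 0.3293, Gamma 0.2905.
The surplus seats go to Beta, Eta, Delta.
Gamma receives 12.

12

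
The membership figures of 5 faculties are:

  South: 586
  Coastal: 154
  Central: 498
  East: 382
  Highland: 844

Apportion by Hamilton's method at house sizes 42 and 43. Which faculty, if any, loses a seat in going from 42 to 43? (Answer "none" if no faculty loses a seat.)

East

At 42 seats: South 10, Coastal 3, Central 8, East 7, Highland 14.
At 43 seats: South 10, Coastal 3, Central 9, East 6, Highland 15.
East drops from 7 to 6.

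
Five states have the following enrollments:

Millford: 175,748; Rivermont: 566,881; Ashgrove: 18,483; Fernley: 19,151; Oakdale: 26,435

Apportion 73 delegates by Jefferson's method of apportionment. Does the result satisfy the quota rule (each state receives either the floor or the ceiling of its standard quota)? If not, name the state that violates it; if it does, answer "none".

Standard quotas: Millford 15.904, Rivermont 51.298, Ashgrove 1.673, Fernley 1.733, Oakdale 2.392.
Jefferson allocation: Millford 16, Rivermont 53, Ashgrove 1, Fernley 1, Oakdale 2.
Rivermont has quota 51.298 (lower 51, upper 52) but receives 53 — outside the quota interval.

Rivermont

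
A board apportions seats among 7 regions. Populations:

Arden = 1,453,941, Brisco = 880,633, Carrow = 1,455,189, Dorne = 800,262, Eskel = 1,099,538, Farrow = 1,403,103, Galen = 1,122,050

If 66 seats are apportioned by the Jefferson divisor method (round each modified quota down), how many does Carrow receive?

Standard divisor 8214716/66 ≈ 124465.394; standard quotas: Arden 11.681, Brisco 7.075, Carrow 11.692, Dorne 6.430, Eskel 8.834, Farrow 11.273, Galen 9.015.
Rounding down gives 11, 7, 11, 6, 8, 11, 9 = 63 seats, so the divisor must be adjusted.
With modified divisor 119000: modified quotas Arden 12.218, Brisco 7.400, Carrow 12.228, Dorne 6.725, Eskel 9.240, Farrow 11.791, Galen 9.429.
Rounding down: Arden 12, Brisco 7, Carrow 12, Dorne 6, Eskel 9, Farrow 11, Galen 9 (total 66).
Carrow receives 12.

12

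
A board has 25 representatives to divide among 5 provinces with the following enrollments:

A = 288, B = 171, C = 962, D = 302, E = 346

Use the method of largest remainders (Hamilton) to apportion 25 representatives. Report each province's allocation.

The standard divisor is 2069/25 ≈ 82.76.
Standard quotas: A 3.480, B 2.066, C 11.624, D 3.649, E 4.181.
Lower quotas: A 3, B 2, C 11, D 3, E 4 (sum 23, leaving 2 seats).
Remainders in descending order: D 0.649, C 0.624, A 0.480, E 0.181, B 0.066.
The surplus seats go to D, C.

A: 3, B: 2, C: 12, D: 4, E: 4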